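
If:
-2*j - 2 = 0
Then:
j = -1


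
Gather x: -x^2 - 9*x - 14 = -x^2 - 9*x - 14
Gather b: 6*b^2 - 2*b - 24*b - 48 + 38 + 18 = 6*b^2 - 26*b + 8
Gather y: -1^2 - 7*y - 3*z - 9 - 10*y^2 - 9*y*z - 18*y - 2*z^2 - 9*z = -10*y^2 + y*(-9*z - 25) - 2*z^2 - 12*z - 10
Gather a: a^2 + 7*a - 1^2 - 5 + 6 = a^2 + 7*a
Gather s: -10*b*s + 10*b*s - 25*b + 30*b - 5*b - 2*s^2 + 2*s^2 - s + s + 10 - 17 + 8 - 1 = 0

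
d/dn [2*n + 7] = 2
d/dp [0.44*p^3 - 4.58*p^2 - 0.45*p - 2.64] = 1.32*p^2 - 9.16*p - 0.45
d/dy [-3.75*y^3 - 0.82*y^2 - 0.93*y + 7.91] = -11.25*y^2 - 1.64*y - 0.93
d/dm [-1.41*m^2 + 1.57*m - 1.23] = 1.57 - 2.82*m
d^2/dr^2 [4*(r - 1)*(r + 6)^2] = 24*r + 88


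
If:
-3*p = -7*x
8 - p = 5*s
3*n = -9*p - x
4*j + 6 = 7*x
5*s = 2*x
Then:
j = 45/26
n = -176/13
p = 56/13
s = 48/65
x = 24/13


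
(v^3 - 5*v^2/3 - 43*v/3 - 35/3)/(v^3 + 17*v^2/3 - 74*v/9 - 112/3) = 3*(v^2 - 4*v - 5)/(3*v^2 + 10*v - 48)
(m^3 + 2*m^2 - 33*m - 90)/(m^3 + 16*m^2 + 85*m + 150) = (m^2 - 3*m - 18)/(m^2 + 11*m + 30)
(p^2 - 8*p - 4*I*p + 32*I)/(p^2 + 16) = (p - 8)/(p + 4*I)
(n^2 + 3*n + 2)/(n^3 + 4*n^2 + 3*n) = (n + 2)/(n*(n + 3))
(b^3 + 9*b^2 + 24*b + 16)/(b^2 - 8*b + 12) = (b^3 + 9*b^2 + 24*b + 16)/(b^2 - 8*b + 12)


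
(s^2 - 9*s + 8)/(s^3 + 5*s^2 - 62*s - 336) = (s - 1)/(s^2 + 13*s + 42)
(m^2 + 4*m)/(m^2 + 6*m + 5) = m*(m + 4)/(m^2 + 6*m + 5)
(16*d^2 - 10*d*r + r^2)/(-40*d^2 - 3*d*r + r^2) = (-2*d + r)/(5*d + r)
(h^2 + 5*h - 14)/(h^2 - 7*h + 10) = (h + 7)/(h - 5)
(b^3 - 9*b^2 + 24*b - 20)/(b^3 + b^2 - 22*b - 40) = (b^2 - 4*b + 4)/(b^2 + 6*b + 8)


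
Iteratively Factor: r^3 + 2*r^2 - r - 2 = (r + 1)*(r^2 + r - 2) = (r - 1)*(r + 1)*(r + 2)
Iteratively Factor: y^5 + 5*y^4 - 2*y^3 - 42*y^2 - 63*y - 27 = (y - 3)*(y^4 + 8*y^3 + 22*y^2 + 24*y + 9) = (y - 3)*(y + 1)*(y^3 + 7*y^2 + 15*y + 9) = (y - 3)*(y + 1)*(y + 3)*(y^2 + 4*y + 3) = (y - 3)*(y + 1)*(y + 3)^2*(y + 1)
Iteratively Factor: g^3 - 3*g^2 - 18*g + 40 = (g + 4)*(g^2 - 7*g + 10) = (g - 5)*(g + 4)*(g - 2)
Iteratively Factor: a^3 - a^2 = (a)*(a^2 - a) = a*(a - 1)*(a)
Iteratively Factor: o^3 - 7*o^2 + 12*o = (o)*(o^2 - 7*o + 12) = o*(o - 4)*(o - 3)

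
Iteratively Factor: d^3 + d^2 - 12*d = (d + 4)*(d^2 - 3*d) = d*(d + 4)*(d - 3)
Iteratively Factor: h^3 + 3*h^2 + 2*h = (h + 1)*(h^2 + 2*h) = h*(h + 1)*(h + 2)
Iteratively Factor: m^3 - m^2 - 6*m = (m)*(m^2 - m - 6) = m*(m - 3)*(m + 2)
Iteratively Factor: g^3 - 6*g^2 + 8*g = (g)*(g^2 - 6*g + 8) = g*(g - 2)*(g - 4)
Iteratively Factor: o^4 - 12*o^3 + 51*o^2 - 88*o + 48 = (o - 4)*(o^3 - 8*o^2 + 19*o - 12) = (o - 4)^2*(o^2 - 4*o + 3) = (o - 4)^2*(o - 3)*(o - 1)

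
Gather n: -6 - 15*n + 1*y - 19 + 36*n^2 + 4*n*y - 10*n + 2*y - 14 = 36*n^2 + n*(4*y - 25) + 3*y - 39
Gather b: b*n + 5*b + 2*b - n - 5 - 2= b*(n + 7) - n - 7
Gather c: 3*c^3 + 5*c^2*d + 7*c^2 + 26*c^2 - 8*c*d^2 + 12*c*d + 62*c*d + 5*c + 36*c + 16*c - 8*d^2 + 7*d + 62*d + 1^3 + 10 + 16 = 3*c^3 + c^2*(5*d + 33) + c*(-8*d^2 + 74*d + 57) - 8*d^2 + 69*d + 27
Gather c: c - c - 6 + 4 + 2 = 0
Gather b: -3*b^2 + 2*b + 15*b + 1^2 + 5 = -3*b^2 + 17*b + 6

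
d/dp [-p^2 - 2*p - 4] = -2*p - 2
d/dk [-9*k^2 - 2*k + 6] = -18*k - 2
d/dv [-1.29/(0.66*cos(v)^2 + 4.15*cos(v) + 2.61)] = -(1.7028*cos(v) + 5.3535)*sin(v)/(0.66*cos(v)^2 + 4.15*cos(v) + 2.61)^2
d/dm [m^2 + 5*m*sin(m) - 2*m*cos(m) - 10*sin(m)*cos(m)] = 2*m*sin(m) + 5*m*cos(m) + 2*m + 5*sin(m) - 2*cos(m) - 10*cos(2*m)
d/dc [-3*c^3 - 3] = -9*c^2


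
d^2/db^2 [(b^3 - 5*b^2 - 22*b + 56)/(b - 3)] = 2*(b^3 - 9*b^2 + 27*b - 55)/(b^3 - 9*b^2 + 27*b - 27)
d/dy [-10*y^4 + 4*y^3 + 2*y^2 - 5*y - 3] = -40*y^3 + 12*y^2 + 4*y - 5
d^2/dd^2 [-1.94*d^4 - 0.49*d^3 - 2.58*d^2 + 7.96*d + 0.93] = -23.28*d^2 - 2.94*d - 5.16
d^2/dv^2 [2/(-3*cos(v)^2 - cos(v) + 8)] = 2*(36*sin(v)^4 - 115*sin(v)^2 - 13*cos(v)/4 + 9*cos(3*v)/4 + 29)/(-3*sin(v)^2 + cos(v) - 5)^3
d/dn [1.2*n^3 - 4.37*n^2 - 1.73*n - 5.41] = 3.6*n^2 - 8.74*n - 1.73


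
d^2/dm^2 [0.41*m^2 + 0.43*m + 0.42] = 0.820000000000000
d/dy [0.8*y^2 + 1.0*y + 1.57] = 1.6*y + 1.0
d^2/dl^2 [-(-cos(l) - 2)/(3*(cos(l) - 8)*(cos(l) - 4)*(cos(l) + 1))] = (-768*(1 - cos(l)^2)^2 - 42*sin(l)^6 - 4*cos(l)^7 - 27*cos(l)^6 + 207*cos(l)^5 - 366*cos(l)^3 - 3330*cos(l)^2 - 656*cos(l) + 2538)/(3*(cos(l) - 8)^3*(cos(l) - 4)^3*(cos(l) + 1)^3)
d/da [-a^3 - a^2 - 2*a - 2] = -3*a^2 - 2*a - 2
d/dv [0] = 0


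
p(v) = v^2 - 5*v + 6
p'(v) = 2*v - 5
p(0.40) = 4.16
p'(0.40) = -4.20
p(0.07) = 5.65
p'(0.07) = -4.86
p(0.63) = 3.25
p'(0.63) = -3.74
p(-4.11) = 43.44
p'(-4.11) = -13.22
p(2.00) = 0.00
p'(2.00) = -1.00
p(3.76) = 1.34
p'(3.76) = 2.52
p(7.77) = 27.52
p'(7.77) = 10.54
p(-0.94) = 11.58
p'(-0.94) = -6.88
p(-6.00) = 72.00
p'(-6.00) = -17.00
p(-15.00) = 306.00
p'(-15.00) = -35.00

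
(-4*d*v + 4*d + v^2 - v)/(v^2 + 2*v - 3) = (-4*d + v)/(v + 3)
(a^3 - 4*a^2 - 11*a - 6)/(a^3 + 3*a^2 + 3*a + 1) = (a - 6)/(a + 1)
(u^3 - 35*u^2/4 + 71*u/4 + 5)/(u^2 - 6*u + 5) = (u^2 - 15*u/4 - 1)/(u - 1)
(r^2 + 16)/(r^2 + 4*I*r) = (r - 4*I)/r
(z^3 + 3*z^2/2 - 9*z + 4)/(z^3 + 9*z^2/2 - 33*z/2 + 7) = (z + 4)/(z + 7)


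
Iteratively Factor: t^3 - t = (t - 1)*(t^2 + t) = (t - 1)*(t + 1)*(t)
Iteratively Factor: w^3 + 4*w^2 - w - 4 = (w + 1)*(w^2 + 3*w - 4) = (w - 1)*(w + 1)*(w + 4)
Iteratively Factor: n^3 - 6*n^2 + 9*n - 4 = (n - 1)*(n^2 - 5*n + 4) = (n - 1)^2*(n - 4)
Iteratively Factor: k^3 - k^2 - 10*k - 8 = (k - 4)*(k^2 + 3*k + 2) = (k - 4)*(k + 2)*(k + 1)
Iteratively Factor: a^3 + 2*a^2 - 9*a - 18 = (a - 3)*(a^2 + 5*a + 6) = (a - 3)*(a + 3)*(a + 2)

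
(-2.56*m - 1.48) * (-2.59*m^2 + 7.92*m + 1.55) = 6.6304*m^3 - 16.442*m^2 - 15.6896*m - 2.294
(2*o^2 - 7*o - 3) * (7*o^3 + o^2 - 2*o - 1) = 14*o^5 - 47*o^4 - 32*o^3 + 9*o^2 + 13*o + 3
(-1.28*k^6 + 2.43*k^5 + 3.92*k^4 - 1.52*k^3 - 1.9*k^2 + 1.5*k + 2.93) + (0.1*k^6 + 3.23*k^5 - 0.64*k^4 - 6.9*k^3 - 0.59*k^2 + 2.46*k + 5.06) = -1.18*k^6 + 5.66*k^5 + 3.28*k^4 - 8.42*k^3 - 2.49*k^2 + 3.96*k + 7.99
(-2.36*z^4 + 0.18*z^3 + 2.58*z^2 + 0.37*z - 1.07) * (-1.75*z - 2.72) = 4.13*z^5 + 6.1042*z^4 - 5.0046*z^3 - 7.6651*z^2 + 0.8661*z + 2.9104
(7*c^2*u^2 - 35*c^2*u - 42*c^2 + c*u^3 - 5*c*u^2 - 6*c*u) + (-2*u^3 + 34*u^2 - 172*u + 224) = 7*c^2*u^2 - 35*c^2*u - 42*c^2 + c*u^3 - 5*c*u^2 - 6*c*u - 2*u^3 + 34*u^2 - 172*u + 224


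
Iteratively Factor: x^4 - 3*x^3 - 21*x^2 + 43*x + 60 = (x - 3)*(x^3 - 21*x - 20) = (x - 3)*(x + 4)*(x^2 - 4*x - 5) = (x - 5)*(x - 3)*(x + 4)*(x + 1)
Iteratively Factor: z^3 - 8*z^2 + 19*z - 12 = (z - 3)*(z^2 - 5*z + 4) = (z - 4)*(z - 3)*(z - 1)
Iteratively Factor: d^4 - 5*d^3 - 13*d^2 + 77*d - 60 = (d - 1)*(d^3 - 4*d^2 - 17*d + 60) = (d - 1)*(d + 4)*(d^2 - 8*d + 15) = (d - 3)*(d - 1)*(d + 4)*(d - 5)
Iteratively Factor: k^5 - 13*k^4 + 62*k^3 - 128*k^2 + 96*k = (k - 4)*(k^4 - 9*k^3 + 26*k^2 - 24*k) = (k - 4)*(k - 3)*(k^3 - 6*k^2 + 8*k) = k*(k - 4)*(k - 3)*(k^2 - 6*k + 8) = k*(k - 4)^2*(k - 3)*(k - 2)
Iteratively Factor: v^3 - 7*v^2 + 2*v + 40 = (v - 5)*(v^2 - 2*v - 8) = (v - 5)*(v + 2)*(v - 4)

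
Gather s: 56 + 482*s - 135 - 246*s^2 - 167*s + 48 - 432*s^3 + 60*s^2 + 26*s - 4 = -432*s^3 - 186*s^2 + 341*s - 35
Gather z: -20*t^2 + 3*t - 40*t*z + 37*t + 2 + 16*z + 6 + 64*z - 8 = -20*t^2 + 40*t + z*(80 - 40*t)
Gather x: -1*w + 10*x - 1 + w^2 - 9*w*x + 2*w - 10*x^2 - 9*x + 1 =w^2 + w - 10*x^2 + x*(1 - 9*w)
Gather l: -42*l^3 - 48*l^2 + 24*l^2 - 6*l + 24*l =-42*l^3 - 24*l^2 + 18*l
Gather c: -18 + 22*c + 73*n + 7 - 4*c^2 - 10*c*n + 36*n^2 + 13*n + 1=-4*c^2 + c*(22 - 10*n) + 36*n^2 + 86*n - 10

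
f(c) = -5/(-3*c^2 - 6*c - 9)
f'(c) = -5*(6*c + 6)/(-3*c^2 - 6*c - 9)^2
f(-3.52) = 0.20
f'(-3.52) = 0.12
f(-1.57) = 0.72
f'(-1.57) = 0.35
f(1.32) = 0.23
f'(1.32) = -0.14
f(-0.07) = 0.58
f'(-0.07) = -0.38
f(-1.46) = 0.75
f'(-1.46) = 0.31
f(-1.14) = 0.83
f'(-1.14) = 0.11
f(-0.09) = 0.59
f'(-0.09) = -0.38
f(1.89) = 0.16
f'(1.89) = -0.09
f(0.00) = 0.56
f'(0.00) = -0.37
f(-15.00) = 0.01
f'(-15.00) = 0.00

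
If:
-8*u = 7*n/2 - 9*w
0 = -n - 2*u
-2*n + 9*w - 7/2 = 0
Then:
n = -7/5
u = 7/10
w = 7/90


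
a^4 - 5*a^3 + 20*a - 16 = (a - 4)*(a - 2)*(a - 1)*(a + 2)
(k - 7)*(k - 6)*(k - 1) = k^3 - 14*k^2 + 55*k - 42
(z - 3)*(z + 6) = z^2 + 3*z - 18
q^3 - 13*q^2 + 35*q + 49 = (q - 7)^2*(q + 1)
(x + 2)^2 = x^2 + 4*x + 4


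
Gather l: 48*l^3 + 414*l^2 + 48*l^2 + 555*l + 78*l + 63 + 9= 48*l^3 + 462*l^2 + 633*l + 72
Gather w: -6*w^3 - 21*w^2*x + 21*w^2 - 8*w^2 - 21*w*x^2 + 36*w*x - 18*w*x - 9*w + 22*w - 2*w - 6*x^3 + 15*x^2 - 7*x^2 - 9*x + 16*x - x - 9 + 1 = -6*w^3 + w^2*(13 - 21*x) + w*(-21*x^2 + 18*x + 11) - 6*x^3 + 8*x^2 + 6*x - 8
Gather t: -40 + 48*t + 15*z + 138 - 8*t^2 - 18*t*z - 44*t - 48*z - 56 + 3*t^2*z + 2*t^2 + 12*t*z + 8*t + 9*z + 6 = t^2*(3*z - 6) + t*(12 - 6*z) - 24*z + 48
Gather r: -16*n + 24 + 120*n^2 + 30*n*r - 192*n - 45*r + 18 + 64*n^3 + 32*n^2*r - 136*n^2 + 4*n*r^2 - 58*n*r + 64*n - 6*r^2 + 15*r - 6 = 64*n^3 - 16*n^2 - 144*n + r^2*(4*n - 6) + r*(32*n^2 - 28*n - 30) + 36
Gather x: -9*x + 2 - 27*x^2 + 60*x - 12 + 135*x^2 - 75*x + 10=108*x^2 - 24*x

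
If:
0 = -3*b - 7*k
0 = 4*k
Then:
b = 0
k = 0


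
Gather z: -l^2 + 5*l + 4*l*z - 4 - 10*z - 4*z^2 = -l^2 + 5*l - 4*z^2 + z*(4*l - 10) - 4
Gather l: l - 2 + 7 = l + 5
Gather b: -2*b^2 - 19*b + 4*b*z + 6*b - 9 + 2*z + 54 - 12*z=-2*b^2 + b*(4*z - 13) - 10*z + 45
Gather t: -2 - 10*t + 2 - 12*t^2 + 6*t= -12*t^2 - 4*t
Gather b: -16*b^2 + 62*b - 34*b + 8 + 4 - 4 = -16*b^2 + 28*b + 8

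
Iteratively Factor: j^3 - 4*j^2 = (j - 4)*(j^2) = j*(j - 4)*(j)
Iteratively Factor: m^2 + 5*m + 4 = (m + 4)*(m + 1)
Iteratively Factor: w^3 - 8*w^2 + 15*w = (w)*(w^2 - 8*w + 15) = w*(w - 3)*(w - 5)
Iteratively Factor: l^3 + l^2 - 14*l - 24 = (l - 4)*(l^2 + 5*l + 6) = (l - 4)*(l + 2)*(l + 3)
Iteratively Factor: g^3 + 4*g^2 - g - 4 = (g + 4)*(g^2 - 1) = (g + 1)*(g + 4)*(g - 1)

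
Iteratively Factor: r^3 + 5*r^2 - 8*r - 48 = (r + 4)*(r^2 + r - 12) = (r + 4)^2*(r - 3)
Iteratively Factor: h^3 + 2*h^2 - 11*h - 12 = (h + 4)*(h^2 - 2*h - 3) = (h - 3)*(h + 4)*(h + 1)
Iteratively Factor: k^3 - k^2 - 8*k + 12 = (k - 2)*(k^2 + k - 6) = (k - 2)*(k + 3)*(k - 2)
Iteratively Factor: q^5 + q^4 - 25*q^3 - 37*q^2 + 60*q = (q + 3)*(q^4 - 2*q^3 - 19*q^2 + 20*q) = (q - 1)*(q + 3)*(q^3 - q^2 - 20*q) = (q - 5)*(q - 1)*(q + 3)*(q^2 + 4*q) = (q - 5)*(q - 1)*(q + 3)*(q + 4)*(q)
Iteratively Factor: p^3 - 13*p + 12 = (p - 1)*(p^2 + p - 12) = (p - 3)*(p - 1)*(p + 4)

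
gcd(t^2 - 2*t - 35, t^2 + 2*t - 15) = t + 5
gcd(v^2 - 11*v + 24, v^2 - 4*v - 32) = v - 8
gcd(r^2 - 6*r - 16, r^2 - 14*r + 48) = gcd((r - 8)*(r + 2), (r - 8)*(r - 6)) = r - 8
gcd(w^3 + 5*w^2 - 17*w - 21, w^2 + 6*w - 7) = w + 7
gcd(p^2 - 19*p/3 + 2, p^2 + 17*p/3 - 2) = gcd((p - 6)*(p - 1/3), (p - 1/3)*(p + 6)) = p - 1/3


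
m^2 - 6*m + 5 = (m - 5)*(m - 1)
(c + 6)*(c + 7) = c^2 + 13*c + 42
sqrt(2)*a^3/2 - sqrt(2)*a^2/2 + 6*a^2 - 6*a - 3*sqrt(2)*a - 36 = (a - 3)*(a + 6*sqrt(2))*(sqrt(2)*a/2 + sqrt(2))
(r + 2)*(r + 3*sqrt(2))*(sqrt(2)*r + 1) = sqrt(2)*r^3 + 2*sqrt(2)*r^2 + 7*r^2 + 3*sqrt(2)*r + 14*r + 6*sqrt(2)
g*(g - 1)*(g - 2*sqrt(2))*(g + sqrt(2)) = g^4 - sqrt(2)*g^3 - g^3 - 4*g^2 + sqrt(2)*g^2 + 4*g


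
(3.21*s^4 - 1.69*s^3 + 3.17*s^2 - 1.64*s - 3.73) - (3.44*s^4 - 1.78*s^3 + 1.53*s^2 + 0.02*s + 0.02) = -0.23*s^4 + 0.0900000000000001*s^3 + 1.64*s^2 - 1.66*s - 3.75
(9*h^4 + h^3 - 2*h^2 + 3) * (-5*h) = -45*h^5 - 5*h^4 + 10*h^3 - 15*h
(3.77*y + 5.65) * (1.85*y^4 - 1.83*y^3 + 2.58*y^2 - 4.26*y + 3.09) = 6.9745*y^5 + 3.5534*y^4 - 0.612900000000002*y^3 - 1.4832*y^2 - 12.4197*y + 17.4585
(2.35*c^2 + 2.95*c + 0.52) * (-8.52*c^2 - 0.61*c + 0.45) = -20.022*c^4 - 26.5675*c^3 - 5.1724*c^2 + 1.0103*c + 0.234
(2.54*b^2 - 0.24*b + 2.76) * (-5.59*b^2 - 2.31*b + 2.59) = -14.1986*b^4 - 4.5258*b^3 - 8.2954*b^2 - 6.9972*b + 7.1484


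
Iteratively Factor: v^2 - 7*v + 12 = (v - 4)*(v - 3)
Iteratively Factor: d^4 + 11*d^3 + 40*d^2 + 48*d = (d + 4)*(d^3 + 7*d^2 + 12*d) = (d + 3)*(d + 4)*(d^2 + 4*d) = d*(d + 3)*(d + 4)*(d + 4)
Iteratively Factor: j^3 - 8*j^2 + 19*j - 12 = (j - 3)*(j^2 - 5*j + 4) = (j - 4)*(j - 3)*(j - 1)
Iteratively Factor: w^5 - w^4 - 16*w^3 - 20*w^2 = (w)*(w^4 - w^3 - 16*w^2 - 20*w) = w*(w - 5)*(w^3 + 4*w^2 + 4*w) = w*(w - 5)*(w + 2)*(w^2 + 2*w) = w^2*(w - 5)*(w + 2)*(w + 2)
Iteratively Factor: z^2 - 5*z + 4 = (z - 1)*(z - 4)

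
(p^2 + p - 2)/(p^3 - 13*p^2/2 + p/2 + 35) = 2*(p - 1)/(2*p^2 - 17*p + 35)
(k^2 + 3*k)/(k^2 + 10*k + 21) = k/(k + 7)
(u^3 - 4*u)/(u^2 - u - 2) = u*(u + 2)/(u + 1)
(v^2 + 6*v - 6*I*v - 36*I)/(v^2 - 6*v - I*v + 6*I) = (v^2 + 6*v*(1 - I) - 36*I)/(v^2 - v*(6 + I) + 6*I)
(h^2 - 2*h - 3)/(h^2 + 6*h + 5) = (h - 3)/(h + 5)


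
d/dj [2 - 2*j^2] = -4*j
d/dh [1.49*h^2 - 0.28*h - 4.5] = 2.98*h - 0.28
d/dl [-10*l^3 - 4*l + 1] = -30*l^2 - 4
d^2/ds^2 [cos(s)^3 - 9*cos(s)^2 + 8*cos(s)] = -35*cos(s)/4 + 18*cos(2*s) - 9*cos(3*s)/4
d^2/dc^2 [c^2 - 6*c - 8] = 2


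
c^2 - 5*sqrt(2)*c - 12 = (c - 6*sqrt(2))*(c + sqrt(2))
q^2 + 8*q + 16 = (q + 4)^2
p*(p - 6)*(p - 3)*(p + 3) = p^4 - 6*p^3 - 9*p^2 + 54*p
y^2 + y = y*(y + 1)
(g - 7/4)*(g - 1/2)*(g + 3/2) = g^3 - 3*g^2/4 - 5*g/2 + 21/16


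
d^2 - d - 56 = (d - 8)*(d + 7)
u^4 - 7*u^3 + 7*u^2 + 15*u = u*(u - 5)*(u - 3)*(u + 1)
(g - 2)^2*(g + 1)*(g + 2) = g^4 - g^3 - 6*g^2 + 4*g + 8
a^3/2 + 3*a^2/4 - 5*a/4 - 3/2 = (a/2 + 1)*(a - 3/2)*(a + 1)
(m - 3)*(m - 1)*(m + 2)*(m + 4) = m^4 + 2*m^3 - 13*m^2 - 14*m + 24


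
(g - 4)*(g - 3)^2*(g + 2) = g^4 - 8*g^3 + 13*g^2 + 30*g - 72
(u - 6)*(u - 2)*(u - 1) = u^3 - 9*u^2 + 20*u - 12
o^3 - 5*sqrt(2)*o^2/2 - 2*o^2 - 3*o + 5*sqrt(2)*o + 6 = (o - 2)*(o - 3*sqrt(2))*(o + sqrt(2)/2)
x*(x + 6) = x^2 + 6*x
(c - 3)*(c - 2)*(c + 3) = c^3 - 2*c^2 - 9*c + 18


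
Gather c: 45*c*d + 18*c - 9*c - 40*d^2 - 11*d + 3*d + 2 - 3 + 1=c*(45*d + 9) - 40*d^2 - 8*d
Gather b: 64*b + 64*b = 128*b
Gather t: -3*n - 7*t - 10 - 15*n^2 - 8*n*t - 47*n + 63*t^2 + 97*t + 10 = -15*n^2 - 50*n + 63*t^2 + t*(90 - 8*n)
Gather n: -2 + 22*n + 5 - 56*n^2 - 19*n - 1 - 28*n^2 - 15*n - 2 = -84*n^2 - 12*n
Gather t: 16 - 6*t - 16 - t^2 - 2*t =-t^2 - 8*t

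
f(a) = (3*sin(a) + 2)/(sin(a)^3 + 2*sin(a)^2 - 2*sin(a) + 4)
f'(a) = (3*sin(a) + 2)*(-3*sin(a)^2*cos(a) - 4*sin(a)*cos(a) + 2*cos(a))/(sin(a)^3 + 2*sin(a)^2 - 2*sin(a) + 4)^2 + 3*cos(a)/(sin(a)^3 + 2*sin(a)^2 - 2*sin(a) + 4)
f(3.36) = 0.30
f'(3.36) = -0.82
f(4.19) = -0.09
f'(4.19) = -0.21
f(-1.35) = -0.13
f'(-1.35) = 0.08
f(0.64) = 1.02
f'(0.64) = 0.33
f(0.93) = 1.05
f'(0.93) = -0.04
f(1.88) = 1.02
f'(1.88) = 0.10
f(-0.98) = -0.08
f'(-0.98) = 0.24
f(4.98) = -0.13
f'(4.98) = 0.10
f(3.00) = 0.64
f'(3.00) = -1.02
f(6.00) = 0.25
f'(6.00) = 0.76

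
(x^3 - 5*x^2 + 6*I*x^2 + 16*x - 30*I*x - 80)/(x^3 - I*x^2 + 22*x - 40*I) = (x^2 + x*(-5 + 8*I) - 40*I)/(x^2 + I*x + 20)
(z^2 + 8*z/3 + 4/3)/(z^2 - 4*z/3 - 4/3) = (z + 2)/(z - 2)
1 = 1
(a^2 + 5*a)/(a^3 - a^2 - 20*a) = (a + 5)/(a^2 - a - 20)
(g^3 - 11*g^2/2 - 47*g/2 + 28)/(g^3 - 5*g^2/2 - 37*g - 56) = (g - 1)/(g + 2)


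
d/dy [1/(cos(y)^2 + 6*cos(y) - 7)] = 2*(cos(y) + 3)*sin(y)/(cos(y)^2 + 6*cos(y) - 7)^2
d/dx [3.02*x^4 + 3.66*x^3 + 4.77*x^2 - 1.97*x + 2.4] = 12.08*x^3 + 10.98*x^2 + 9.54*x - 1.97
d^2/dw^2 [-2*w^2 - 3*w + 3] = -4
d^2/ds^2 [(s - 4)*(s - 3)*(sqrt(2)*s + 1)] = 6*sqrt(2)*s - 14*sqrt(2) + 2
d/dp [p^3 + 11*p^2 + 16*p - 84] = 3*p^2 + 22*p + 16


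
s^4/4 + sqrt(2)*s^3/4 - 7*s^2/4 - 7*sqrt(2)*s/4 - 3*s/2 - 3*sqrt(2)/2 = (s/2 + 1/2)*(s/2 + sqrt(2)/2)*(s - 3)*(s + 2)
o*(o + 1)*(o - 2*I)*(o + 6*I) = o^4 + o^3 + 4*I*o^3 + 12*o^2 + 4*I*o^2 + 12*o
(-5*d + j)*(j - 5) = -5*d*j + 25*d + j^2 - 5*j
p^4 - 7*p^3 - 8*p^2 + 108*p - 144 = (p - 6)*(p - 3)*(p - 2)*(p + 4)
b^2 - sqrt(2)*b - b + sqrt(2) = (b - 1)*(b - sqrt(2))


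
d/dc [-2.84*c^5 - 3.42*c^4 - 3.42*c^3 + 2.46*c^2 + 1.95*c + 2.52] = -14.2*c^4 - 13.68*c^3 - 10.26*c^2 + 4.92*c + 1.95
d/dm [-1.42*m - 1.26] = -1.42000000000000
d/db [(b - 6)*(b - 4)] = 2*b - 10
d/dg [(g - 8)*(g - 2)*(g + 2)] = 3*g^2 - 16*g - 4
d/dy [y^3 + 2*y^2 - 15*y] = 3*y^2 + 4*y - 15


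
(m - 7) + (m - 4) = 2*m - 11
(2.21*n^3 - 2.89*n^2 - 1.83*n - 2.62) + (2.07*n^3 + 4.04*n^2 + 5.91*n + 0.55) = 4.28*n^3 + 1.15*n^2 + 4.08*n - 2.07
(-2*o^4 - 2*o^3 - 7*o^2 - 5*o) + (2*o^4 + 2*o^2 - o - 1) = -2*o^3 - 5*o^2 - 6*o - 1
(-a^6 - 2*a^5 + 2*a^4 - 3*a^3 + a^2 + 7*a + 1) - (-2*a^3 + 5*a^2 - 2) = -a^6 - 2*a^5 + 2*a^4 - a^3 - 4*a^2 + 7*a + 3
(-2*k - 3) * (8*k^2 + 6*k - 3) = -16*k^3 - 36*k^2 - 12*k + 9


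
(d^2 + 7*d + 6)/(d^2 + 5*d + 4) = (d + 6)/(d + 4)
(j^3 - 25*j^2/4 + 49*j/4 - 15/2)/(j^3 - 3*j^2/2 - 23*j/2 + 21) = (4*j - 5)/(2*(2*j + 7))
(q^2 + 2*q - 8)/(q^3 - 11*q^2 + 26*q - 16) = (q + 4)/(q^2 - 9*q + 8)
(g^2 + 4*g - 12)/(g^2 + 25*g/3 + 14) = 3*(g - 2)/(3*g + 7)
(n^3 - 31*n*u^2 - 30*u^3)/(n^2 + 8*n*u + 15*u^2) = (n^2 - 5*n*u - 6*u^2)/(n + 3*u)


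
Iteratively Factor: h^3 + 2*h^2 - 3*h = (h + 3)*(h^2 - h) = h*(h + 3)*(h - 1)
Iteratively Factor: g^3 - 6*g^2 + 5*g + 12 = (g + 1)*(g^2 - 7*g + 12) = (g - 4)*(g + 1)*(g - 3)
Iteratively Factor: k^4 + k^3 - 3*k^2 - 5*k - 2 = (k + 1)*(k^3 - 3*k - 2) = (k + 1)^2*(k^2 - k - 2) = (k - 2)*(k + 1)^2*(k + 1)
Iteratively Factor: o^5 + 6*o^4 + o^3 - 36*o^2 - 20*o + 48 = (o + 4)*(o^4 + 2*o^3 - 7*o^2 - 8*o + 12) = (o - 1)*(o + 4)*(o^3 + 3*o^2 - 4*o - 12) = (o - 1)*(o + 2)*(o + 4)*(o^2 + o - 6) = (o - 2)*(o - 1)*(o + 2)*(o + 4)*(o + 3)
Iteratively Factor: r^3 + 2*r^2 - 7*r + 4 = (r + 4)*(r^2 - 2*r + 1) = (r - 1)*(r + 4)*(r - 1)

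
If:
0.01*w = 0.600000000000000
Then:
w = 60.00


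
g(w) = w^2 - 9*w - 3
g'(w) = 2*w - 9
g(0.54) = -7.57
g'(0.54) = -7.92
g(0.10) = -3.89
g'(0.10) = -8.80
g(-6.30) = 93.39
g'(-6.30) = -21.60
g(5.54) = -22.17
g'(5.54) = 2.08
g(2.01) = -17.05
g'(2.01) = -4.98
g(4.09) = -23.08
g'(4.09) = -0.82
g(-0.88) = 5.69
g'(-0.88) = -10.76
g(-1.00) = 7.00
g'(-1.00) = -11.00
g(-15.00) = 357.00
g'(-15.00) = -39.00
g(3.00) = -21.00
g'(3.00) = -3.00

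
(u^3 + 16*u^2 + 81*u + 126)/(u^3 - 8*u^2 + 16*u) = (u^3 + 16*u^2 + 81*u + 126)/(u*(u^2 - 8*u + 16))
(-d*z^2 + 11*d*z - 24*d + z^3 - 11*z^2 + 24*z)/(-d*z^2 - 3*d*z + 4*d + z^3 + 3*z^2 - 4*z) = (z^2 - 11*z + 24)/(z^2 + 3*z - 4)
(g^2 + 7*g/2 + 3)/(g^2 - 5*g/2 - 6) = (g + 2)/(g - 4)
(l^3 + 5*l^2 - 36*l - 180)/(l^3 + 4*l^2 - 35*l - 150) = (l + 6)/(l + 5)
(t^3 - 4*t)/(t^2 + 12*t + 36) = t*(t^2 - 4)/(t^2 + 12*t + 36)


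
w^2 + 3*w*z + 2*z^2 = (w + z)*(w + 2*z)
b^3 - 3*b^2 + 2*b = b*(b - 2)*(b - 1)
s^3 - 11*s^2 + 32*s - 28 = (s - 7)*(s - 2)^2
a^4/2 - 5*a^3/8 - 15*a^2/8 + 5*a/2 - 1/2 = (a/2 + 1)*(a - 2)*(a - 1)*(a - 1/4)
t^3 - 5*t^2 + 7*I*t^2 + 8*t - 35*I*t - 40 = (t - 5)*(t - I)*(t + 8*I)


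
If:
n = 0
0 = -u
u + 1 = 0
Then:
No Solution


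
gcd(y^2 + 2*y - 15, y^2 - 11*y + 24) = y - 3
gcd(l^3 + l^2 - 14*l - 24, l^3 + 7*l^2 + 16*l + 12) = l^2 + 5*l + 6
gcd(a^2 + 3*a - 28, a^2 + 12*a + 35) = a + 7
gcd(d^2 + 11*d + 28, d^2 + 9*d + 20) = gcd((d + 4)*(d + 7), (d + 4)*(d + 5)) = d + 4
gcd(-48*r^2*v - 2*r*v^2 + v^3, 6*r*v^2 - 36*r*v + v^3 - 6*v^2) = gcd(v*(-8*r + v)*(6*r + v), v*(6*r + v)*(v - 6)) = 6*r*v + v^2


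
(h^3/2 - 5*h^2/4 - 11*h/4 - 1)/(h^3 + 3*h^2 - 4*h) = (2*h^3 - 5*h^2 - 11*h - 4)/(4*h*(h^2 + 3*h - 4))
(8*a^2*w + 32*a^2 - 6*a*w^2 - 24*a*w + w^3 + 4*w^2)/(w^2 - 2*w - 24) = (8*a^2 - 6*a*w + w^2)/(w - 6)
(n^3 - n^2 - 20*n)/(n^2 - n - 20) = n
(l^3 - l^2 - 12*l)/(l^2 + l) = (l^2 - l - 12)/(l + 1)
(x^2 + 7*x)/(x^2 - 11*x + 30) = x*(x + 7)/(x^2 - 11*x + 30)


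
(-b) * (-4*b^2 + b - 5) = 4*b^3 - b^2 + 5*b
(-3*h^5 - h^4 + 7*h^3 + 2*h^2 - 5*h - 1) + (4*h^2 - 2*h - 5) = -3*h^5 - h^4 + 7*h^3 + 6*h^2 - 7*h - 6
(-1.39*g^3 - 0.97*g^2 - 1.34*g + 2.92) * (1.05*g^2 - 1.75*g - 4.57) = -1.4595*g^5 + 1.414*g^4 + 6.6428*g^3 + 9.8439*g^2 + 1.0138*g - 13.3444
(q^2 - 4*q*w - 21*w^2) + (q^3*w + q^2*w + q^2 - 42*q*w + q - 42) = q^3*w + q^2*w + 2*q^2 - 46*q*w + q - 21*w^2 - 42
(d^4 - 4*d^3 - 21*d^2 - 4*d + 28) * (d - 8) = d^5 - 12*d^4 + 11*d^3 + 164*d^2 + 60*d - 224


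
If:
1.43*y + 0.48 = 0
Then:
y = -0.34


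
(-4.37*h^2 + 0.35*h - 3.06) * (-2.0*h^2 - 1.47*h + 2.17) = 8.74*h^4 + 5.7239*h^3 - 3.8774*h^2 + 5.2577*h - 6.6402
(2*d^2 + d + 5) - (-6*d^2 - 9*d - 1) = 8*d^2 + 10*d + 6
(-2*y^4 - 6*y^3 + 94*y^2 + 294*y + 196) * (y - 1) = -2*y^5 - 4*y^4 + 100*y^3 + 200*y^2 - 98*y - 196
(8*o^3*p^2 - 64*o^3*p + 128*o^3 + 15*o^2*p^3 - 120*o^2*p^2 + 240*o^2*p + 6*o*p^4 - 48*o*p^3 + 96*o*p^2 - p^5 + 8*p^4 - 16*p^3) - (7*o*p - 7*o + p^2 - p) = 8*o^3*p^2 - 64*o^3*p + 128*o^3 + 15*o^2*p^3 - 120*o^2*p^2 + 240*o^2*p + 6*o*p^4 - 48*o*p^3 + 96*o*p^2 - 7*o*p + 7*o - p^5 + 8*p^4 - 16*p^3 - p^2 + p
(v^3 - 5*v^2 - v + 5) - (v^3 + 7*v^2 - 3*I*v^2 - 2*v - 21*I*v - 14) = -12*v^2 + 3*I*v^2 + v + 21*I*v + 19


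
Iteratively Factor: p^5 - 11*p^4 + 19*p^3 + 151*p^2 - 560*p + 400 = (p - 4)*(p^4 - 7*p^3 - 9*p^2 + 115*p - 100) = (p - 4)*(p - 1)*(p^3 - 6*p^2 - 15*p + 100) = (p - 5)*(p - 4)*(p - 1)*(p^2 - p - 20) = (p - 5)^2*(p - 4)*(p - 1)*(p + 4)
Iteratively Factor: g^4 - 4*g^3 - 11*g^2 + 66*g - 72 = (g + 4)*(g^3 - 8*g^2 + 21*g - 18) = (g - 3)*(g + 4)*(g^2 - 5*g + 6) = (g - 3)*(g - 2)*(g + 4)*(g - 3)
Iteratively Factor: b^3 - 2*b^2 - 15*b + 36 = (b - 3)*(b^2 + b - 12) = (b - 3)^2*(b + 4)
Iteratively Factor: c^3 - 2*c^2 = (c)*(c^2 - 2*c) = c*(c - 2)*(c)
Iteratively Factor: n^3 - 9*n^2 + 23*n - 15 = (n - 5)*(n^2 - 4*n + 3) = (n - 5)*(n - 3)*(n - 1)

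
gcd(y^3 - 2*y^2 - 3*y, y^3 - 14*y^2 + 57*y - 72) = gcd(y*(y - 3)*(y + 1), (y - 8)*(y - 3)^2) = y - 3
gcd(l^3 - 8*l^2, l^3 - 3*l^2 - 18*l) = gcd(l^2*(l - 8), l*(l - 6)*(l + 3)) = l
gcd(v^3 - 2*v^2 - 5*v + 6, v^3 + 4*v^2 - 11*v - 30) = v^2 - v - 6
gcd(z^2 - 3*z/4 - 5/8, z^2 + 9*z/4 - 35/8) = z - 5/4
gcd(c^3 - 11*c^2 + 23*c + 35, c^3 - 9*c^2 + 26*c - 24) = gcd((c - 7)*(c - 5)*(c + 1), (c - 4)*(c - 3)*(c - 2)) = 1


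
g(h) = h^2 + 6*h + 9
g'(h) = 2*h + 6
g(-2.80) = 0.04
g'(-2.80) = 0.40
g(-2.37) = 0.40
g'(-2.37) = 1.26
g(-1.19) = 3.28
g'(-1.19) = 3.62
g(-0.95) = 4.20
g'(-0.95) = 4.10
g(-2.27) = 0.53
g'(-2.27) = 1.46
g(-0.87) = 4.54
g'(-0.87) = 4.26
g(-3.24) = 0.06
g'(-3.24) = -0.48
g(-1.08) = 3.69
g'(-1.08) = 3.84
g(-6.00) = 9.00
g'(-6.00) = -6.00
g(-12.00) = 81.00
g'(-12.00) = -18.00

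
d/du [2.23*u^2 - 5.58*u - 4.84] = 4.46*u - 5.58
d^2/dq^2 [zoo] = 0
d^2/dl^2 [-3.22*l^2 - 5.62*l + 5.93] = -6.44000000000000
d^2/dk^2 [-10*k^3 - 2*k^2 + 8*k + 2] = -60*k - 4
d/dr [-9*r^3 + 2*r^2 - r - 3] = -27*r^2 + 4*r - 1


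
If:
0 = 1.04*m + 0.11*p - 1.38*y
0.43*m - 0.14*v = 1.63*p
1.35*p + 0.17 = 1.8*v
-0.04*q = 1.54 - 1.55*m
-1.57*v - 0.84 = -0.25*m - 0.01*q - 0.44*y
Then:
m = 1.99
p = 0.49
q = 38.59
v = 0.46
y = 1.54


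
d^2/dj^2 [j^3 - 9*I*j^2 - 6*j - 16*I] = 6*j - 18*I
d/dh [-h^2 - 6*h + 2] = -2*h - 6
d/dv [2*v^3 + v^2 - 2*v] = 6*v^2 + 2*v - 2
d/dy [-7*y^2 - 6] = -14*y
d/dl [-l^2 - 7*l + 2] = -2*l - 7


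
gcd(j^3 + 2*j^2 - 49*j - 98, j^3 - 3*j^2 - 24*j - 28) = j^2 - 5*j - 14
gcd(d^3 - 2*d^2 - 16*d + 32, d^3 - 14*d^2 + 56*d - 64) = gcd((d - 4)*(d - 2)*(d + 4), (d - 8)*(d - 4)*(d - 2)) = d^2 - 6*d + 8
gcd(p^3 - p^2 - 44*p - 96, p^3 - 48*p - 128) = p^2 - 4*p - 32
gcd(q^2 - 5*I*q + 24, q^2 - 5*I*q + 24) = q^2 - 5*I*q + 24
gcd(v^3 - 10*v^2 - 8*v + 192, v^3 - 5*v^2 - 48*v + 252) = v - 6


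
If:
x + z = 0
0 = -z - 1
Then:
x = 1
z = -1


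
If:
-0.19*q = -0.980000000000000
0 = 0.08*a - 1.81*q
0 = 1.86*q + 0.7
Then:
No Solution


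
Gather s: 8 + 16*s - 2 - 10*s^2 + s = -10*s^2 + 17*s + 6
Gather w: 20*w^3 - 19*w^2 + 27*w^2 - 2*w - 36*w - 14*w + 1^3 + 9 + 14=20*w^3 + 8*w^2 - 52*w + 24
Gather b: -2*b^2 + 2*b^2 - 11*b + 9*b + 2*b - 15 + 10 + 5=0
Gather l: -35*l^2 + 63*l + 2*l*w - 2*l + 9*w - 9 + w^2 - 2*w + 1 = -35*l^2 + l*(2*w + 61) + w^2 + 7*w - 8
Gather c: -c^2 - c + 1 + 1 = -c^2 - c + 2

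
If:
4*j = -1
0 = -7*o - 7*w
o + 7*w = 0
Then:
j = -1/4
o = 0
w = 0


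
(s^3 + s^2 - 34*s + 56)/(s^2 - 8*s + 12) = (s^2 + 3*s - 28)/(s - 6)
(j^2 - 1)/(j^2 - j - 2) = (j - 1)/(j - 2)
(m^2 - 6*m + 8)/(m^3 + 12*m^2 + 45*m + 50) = (m^2 - 6*m + 8)/(m^3 + 12*m^2 + 45*m + 50)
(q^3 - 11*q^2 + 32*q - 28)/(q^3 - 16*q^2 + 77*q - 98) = (q - 2)/(q - 7)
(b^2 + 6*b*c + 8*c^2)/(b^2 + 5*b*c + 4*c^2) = (b + 2*c)/(b + c)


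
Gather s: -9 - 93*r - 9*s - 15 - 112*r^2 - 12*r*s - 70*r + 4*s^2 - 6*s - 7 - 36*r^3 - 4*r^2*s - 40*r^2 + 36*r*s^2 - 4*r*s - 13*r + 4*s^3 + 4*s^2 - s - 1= -36*r^3 - 152*r^2 - 176*r + 4*s^3 + s^2*(36*r + 8) + s*(-4*r^2 - 16*r - 16) - 32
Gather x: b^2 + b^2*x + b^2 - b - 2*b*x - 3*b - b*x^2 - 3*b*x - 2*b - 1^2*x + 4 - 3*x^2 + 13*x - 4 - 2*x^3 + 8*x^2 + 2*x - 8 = 2*b^2 - 6*b - 2*x^3 + x^2*(5 - b) + x*(b^2 - 5*b + 14) - 8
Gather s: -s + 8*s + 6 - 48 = 7*s - 42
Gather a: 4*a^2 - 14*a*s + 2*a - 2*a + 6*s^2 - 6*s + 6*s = 4*a^2 - 14*a*s + 6*s^2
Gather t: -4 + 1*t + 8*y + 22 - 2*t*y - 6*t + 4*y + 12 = t*(-2*y - 5) + 12*y + 30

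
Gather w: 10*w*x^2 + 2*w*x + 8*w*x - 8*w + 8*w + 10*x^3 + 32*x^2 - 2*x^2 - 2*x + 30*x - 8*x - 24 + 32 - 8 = w*(10*x^2 + 10*x) + 10*x^3 + 30*x^2 + 20*x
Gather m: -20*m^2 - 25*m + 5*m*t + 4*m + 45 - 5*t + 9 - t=-20*m^2 + m*(5*t - 21) - 6*t + 54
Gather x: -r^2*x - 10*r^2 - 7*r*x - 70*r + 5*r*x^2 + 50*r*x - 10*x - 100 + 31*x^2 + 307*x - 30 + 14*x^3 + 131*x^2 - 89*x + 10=-10*r^2 - 70*r + 14*x^3 + x^2*(5*r + 162) + x*(-r^2 + 43*r + 208) - 120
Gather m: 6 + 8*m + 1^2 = 8*m + 7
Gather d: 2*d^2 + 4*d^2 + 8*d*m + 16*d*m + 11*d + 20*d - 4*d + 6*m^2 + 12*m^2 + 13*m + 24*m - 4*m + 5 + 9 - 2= 6*d^2 + d*(24*m + 27) + 18*m^2 + 33*m + 12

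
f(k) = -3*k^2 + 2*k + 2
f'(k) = 2 - 6*k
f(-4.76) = -75.49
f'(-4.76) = 30.56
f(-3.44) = -40.38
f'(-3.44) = 22.64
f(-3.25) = -36.19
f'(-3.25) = 21.50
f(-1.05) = -3.41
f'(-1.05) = 8.30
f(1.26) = -0.24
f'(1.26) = -5.56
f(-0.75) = -1.19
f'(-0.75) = 6.50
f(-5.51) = -100.10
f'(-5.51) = 35.06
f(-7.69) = -190.79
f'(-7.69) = 48.14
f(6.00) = -94.00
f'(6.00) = -34.00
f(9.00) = -223.00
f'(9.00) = -52.00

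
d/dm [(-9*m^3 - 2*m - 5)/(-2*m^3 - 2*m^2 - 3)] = (18*m^4 - 8*m^3 + 47*m^2 - 20*m + 6)/(4*m^6 + 8*m^5 + 4*m^4 + 12*m^3 + 12*m^2 + 9)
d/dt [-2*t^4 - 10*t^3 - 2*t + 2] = -8*t^3 - 30*t^2 - 2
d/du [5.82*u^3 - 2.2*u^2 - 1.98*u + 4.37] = 17.46*u^2 - 4.4*u - 1.98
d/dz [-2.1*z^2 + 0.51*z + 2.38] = 0.51 - 4.2*z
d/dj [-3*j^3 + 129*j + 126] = 129 - 9*j^2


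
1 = 1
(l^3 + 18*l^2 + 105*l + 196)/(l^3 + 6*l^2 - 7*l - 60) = (l^2 + 14*l + 49)/(l^2 + 2*l - 15)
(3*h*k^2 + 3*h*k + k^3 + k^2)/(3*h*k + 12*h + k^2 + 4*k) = k*(k + 1)/(k + 4)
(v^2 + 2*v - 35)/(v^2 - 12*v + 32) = (v^2 + 2*v - 35)/(v^2 - 12*v + 32)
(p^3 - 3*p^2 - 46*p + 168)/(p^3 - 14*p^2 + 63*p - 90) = (p^2 + 3*p - 28)/(p^2 - 8*p + 15)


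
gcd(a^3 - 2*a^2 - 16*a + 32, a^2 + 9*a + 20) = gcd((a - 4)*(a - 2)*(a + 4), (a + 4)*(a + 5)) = a + 4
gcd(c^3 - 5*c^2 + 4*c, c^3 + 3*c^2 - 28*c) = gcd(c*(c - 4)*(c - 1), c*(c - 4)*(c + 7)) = c^2 - 4*c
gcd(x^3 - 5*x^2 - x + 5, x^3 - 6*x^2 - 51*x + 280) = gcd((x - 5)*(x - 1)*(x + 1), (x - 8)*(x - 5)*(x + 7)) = x - 5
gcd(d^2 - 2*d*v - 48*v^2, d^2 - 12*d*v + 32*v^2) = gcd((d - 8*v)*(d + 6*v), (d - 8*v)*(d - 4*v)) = -d + 8*v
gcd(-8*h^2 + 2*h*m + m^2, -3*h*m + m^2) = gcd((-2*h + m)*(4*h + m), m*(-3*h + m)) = 1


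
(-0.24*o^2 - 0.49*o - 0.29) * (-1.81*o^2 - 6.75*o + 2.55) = 0.4344*o^4 + 2.5069*o^3 + 3.2204*o^2 + 0.708*o - 0.7395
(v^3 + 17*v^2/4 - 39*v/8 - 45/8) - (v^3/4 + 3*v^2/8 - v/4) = 3*v^3/4 + 31*v^2/8 - 37*v/8 - 45/8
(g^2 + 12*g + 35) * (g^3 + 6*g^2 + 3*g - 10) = g^5 + 18*g^4 + 110*g^3 + 236*g^2 - 15*g - 350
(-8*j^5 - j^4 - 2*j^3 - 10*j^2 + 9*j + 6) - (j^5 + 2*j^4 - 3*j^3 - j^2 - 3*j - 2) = -9*j^5 - 3*j^4 + j^3 - 9*j^2 + 12*j + 8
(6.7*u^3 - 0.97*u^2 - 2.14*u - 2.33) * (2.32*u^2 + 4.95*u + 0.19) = 15.544*u^5 + 30.9146*u^4 - 8.4933*u^3 - 16.1829*u^2 - 11.9401*u - 0.4427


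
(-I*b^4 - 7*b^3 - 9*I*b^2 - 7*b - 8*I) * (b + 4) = -I*b^5 - 7*b^4 - 4*I*b^4 - 28*b^3 - 9*I*b^3 - 7*b^2 - 36*I*b^2 - 28*b - 8*I*b - 32*I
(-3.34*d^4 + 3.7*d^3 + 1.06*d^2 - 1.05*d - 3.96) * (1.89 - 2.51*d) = 8.3834*d^5 - 15.5996*d^4 + 4.3324*d^3 + 4.6389*d^2 + 7.9551*d - 7.4844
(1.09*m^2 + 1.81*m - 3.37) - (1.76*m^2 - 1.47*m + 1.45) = -0.67*m^2 + 3.28*m - 4.82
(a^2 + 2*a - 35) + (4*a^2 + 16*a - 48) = 5*a^2 + 18*a - 83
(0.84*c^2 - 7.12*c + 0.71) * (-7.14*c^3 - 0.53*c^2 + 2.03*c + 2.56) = -5.9976*c^5 + 50.3916*c^4 + 0.4094*c^3 - 12.6795*c^2 - 16.7859*c + 1.8176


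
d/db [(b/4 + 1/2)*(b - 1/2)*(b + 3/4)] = 3*b^2/4 + 9*b/8 + 1/32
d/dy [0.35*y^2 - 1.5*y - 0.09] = 0.7*y - 1.5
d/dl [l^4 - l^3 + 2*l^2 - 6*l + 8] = 4*l^3 - 3*l^2 + 4*l - 6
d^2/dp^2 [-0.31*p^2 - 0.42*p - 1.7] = -0.620000000000000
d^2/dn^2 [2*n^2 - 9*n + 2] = 4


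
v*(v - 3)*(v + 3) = v^3 - 9*v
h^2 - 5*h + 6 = (h - 3)*(h - 2)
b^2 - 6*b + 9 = (b - 3)^2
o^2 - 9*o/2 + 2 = (o - 4)*(o - 1/2)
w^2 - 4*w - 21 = (w - 7)*(w + 3)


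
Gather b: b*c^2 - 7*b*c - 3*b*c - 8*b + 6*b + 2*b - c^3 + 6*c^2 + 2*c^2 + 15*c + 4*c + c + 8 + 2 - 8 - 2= b*(c^2 - 10*c) - c^3 + 8*c^2 + 20*c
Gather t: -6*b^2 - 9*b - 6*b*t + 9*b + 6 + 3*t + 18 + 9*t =-6*b^2 + t*(12 - 6*b) + 24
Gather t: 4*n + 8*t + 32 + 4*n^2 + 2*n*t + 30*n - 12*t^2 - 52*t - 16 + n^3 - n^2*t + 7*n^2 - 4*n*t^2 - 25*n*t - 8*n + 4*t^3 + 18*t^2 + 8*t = n^3 + 11*n^2 + 26*n + 4*t^3 + t^2*(6 - 4*n) + t*(-n^2 - 23*n - 36) + 16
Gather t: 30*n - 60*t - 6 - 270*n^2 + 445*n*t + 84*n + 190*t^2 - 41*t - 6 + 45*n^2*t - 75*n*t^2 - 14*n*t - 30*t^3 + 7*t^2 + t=-270*n^2 + 114*n - 30*t^3 + t^2*(197 - 75*n) + t*(45*n^2 + 431*n - 100) - 12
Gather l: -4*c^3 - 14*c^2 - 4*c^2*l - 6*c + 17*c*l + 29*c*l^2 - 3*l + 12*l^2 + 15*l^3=-4*c^3 - 14*c^2 - 6*c + 15*l^3 + l^2*(29*c + 12) + l*(-4*c^2 + 17*c - 3)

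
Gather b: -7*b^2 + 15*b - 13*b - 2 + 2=-7*b^2 + 2*b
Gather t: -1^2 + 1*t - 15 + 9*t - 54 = 10*t - 70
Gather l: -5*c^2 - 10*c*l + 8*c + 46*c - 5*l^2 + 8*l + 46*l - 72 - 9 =-5*c^2 + 54*c - 5*l^2 + l*(54 - 10*c) - 81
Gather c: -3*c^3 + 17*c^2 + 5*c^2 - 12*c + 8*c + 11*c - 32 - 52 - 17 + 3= -3*c^3 + 22*c^2 + 7*c - 98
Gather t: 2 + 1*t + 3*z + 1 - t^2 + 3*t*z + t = -t^2 + t*(3*z + 2) + 3*z + 3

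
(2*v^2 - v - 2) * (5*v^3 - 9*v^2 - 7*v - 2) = 10*v^5 - 23*v^4 - 15*v^3 + 21*v^2 + 16*v + 4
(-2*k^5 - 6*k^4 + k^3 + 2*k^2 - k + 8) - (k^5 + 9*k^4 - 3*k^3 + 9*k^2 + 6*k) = -3*k^5 - 15*k^4 + 4*k^3 - 7*k^2 - 7*k + 8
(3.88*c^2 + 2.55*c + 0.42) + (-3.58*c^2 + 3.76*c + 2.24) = 0.3*c^2 + 6.31*c + 2.66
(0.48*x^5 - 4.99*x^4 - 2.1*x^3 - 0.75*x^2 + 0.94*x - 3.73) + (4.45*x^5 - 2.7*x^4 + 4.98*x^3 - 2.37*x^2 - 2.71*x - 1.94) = 4.93*x^5 - 7.69*x^4 + 2.88*x^3 - 3.12*x^2 - 1.77*x - 5.67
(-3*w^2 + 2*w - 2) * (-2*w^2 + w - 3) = 6*w^4 - 7*w^3 + 15*w^2 - 8*w + 6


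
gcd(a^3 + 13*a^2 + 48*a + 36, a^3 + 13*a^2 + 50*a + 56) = 1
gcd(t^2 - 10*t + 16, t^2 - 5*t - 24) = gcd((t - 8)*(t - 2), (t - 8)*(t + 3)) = t - 8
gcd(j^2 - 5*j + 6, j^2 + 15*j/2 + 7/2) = 1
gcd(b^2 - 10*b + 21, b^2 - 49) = b - 7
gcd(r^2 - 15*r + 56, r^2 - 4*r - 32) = r - 8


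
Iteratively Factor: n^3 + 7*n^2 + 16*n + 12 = (n + 3)*(n^2 + 4*n + 4) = (n + 2)*(n + 3)*(n + 2)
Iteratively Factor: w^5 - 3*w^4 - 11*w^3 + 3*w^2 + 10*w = (w - 1)*(w^4 - 2*w^3 - 13*w^2 - 10*w) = (w - 5)*(w - 1)*(w^3 + 3*w^2 + 2*w) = (w - 5)*(w - 1)*(w + 1)*(w^2 + 2*w) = (w - 5)*(w - 1)*(w + 1)*(w + 2)*(w)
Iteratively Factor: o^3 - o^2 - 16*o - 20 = (o - 5)*(o^2 + 4*o + 4) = (o - 5)*(o + 2)*(o + 2)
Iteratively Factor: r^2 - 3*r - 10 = (r + 2)*(r - 5)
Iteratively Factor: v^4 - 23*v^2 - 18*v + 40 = (v + 2)*(v^3 - 2*v^2 - 19*v + 20) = (v - 1)*(v + 2)*(v^2 - v - 20) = (v - 5)*(v - 1)*(v + 2)*(v + 4)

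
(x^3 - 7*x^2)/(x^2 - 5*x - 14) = x^2/(x + 2)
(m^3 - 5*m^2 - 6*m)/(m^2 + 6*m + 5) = m*(m - 6)/(m + 5)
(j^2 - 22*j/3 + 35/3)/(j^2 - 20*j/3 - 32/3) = (-3*j^2 + 22*j - 35)/(-3*j^2 + 20*j + 32)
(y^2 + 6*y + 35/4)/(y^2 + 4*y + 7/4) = (2*y + 5)/(2*y + 1)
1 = 1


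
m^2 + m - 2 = (m - 1)*(m + 2)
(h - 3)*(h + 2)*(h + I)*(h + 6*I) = h^4 - h^3 + 7*I*h^3 - 12*h^2 - 7*I*h^2 + 6*h - 42*I*h + 36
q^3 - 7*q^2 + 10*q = q*(q - 5)*(q - 2)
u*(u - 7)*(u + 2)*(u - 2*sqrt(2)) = u^4 - 5*u^3 - 2*sqrt(2)*u^3 - 14*u^2 + 10*sqrt(2)*u^2 + 28*sqrt(2)*u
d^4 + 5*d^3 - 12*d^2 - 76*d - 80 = (d - 4)*(d + 2)^2*(d + 5)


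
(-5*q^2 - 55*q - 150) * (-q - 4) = 5*q^3 + 75*q^2 + 370*q + 600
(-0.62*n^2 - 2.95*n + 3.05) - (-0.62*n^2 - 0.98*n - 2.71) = 5.76 - 1.97*n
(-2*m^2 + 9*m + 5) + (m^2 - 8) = -m^2 + 9*m - 3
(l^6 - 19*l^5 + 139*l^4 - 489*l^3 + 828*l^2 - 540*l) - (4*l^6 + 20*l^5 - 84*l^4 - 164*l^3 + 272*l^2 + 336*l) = -3*l^6 - 39*l^5 + 223*l^4 - 325*l^3 + 556*l^2 - 876*l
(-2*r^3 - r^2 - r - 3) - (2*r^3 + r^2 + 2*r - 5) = -4*r^3 - 2*r^2 - 3*r + 2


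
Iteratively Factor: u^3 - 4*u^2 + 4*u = (u - 2)*(u^2 - 2*u) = (u - 2)^2*(u)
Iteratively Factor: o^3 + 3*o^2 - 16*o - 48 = (o + 4)*(o^2 - o - 12) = (o + 3)*(o + 4)*(o - 4)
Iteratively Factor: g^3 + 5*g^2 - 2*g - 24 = (g - 2)*(g^2 + 7*g + 12) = (g - 2)*(g + 4)*(g + 3)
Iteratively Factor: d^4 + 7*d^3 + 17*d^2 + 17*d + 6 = (d + 1)*(d^3 + 6*d^2 + 11*d + 6) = (d + 1)*(d + 2)*(d^2 + 4*d + 3) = (d + 1)*(d + 2)*(d + 3)*(d + 1)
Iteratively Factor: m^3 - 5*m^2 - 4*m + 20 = (m + 2)*(m^2 - 7*m + 10) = (m - 2)*(m + 2)*(m - 5)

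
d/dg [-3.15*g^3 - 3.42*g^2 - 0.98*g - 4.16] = -9.45*g^2 - 6.84*g - 0.98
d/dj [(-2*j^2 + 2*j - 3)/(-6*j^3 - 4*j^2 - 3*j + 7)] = (-12*j^4 + 24*j^3 - 40*j^2 - 52*j + 5)/(36*j^6 + 48*j^5 + 52*j^4 - 60*j^3 - 47*j^2 - 42*j + 49)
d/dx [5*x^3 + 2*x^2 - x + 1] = 15*x^2 + 4*x - 1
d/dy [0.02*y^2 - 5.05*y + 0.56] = 0.04*y - 5.05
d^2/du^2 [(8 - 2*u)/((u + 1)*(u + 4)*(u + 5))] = 12*(-u^5 - 2*u^4 + 83*u^3 + 556*u^2 + 1280*u + 1048)/(u^9 + 30*u^8 + 387*u^7 + 2800*u^6 + 12423*u^5 + 34710*u^4 + 60389*u^3 + 62460*u^2 + 34800*u + 8000)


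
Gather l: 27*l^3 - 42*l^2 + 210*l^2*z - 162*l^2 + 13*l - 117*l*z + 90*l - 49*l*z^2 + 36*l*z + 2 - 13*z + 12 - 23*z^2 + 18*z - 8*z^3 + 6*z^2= 27*l^3 + l^2*(210*z - 204) + l*(-49*z^2 - 81*z + 103) - 8*z^3 - 17*z^2 + 5*z + 14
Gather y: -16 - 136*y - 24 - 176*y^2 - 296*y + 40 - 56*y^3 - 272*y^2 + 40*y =-56*y^3 - 448*y^2 - 392*y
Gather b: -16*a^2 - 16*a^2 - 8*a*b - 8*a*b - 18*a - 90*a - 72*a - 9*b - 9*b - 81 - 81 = -32*a^2 - 180*a + b*(-16*a - 18) - 162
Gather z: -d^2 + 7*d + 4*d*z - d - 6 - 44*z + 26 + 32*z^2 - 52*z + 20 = -d^2 + 6*d + 32*z^2 + z*(4*d - 96) + 40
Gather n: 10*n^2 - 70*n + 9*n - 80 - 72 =10*n^2 - 61*n - 152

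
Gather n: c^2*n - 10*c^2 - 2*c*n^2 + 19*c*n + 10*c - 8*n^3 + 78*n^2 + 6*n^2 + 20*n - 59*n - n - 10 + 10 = -10*c^2 + 10*c - 8*n^3 + n^2*(84 - 2*c) + n*(c^2 + 19*c - 40)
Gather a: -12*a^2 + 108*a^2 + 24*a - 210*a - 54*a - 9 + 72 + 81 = 96*a^2 - 240*a + 144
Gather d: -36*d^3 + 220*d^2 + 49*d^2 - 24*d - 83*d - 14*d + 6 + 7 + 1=-36*d^3 + 269*d^2 - 121*d + 14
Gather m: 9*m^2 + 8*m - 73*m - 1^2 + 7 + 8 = 9*m^2 - 65*m + 14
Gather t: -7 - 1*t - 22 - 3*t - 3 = -4*t - 32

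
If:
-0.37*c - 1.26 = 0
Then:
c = -3.41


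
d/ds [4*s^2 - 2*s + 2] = 8*s - 2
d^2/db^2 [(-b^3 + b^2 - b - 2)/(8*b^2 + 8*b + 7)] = 2*(-136*b^3 - 720*b^2 - 363*b + 89)/(512*b^6 + 1536*b^5 + 2880*b^4 + 3200*b^3 + 2520*b^2 + 1176*b + 343)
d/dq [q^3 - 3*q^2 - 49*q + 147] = 3*q^2 - 6*q - 49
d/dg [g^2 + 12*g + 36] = 2*g + 12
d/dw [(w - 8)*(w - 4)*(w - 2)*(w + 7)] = 4*w^3 - 21*w^2 - 84*w + 328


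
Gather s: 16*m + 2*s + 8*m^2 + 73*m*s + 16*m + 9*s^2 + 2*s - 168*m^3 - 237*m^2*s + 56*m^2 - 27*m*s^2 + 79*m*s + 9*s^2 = -168*m^3 + 64*m^2 + 32*m + s^2*(18 - 27*m) + s*(-237*m^2 + 152*m + 4)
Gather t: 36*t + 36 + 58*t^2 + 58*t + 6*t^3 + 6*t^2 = 6*t^3 + 64*t^2 + 94*t + 36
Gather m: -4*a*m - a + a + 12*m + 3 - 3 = m*(12 - 4*a)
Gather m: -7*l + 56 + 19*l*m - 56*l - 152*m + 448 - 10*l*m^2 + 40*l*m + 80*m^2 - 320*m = -63*l + m^2*(80 - 10*l) + m*(59*l - 472) + 504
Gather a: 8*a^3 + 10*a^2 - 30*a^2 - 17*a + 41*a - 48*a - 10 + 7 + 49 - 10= 8*a^3 - 20*a^2 - 24*a + 36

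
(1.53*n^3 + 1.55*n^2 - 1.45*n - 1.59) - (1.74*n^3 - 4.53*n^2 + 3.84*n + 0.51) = -0.21*n^3 + 6.08*n^2 - 5.29*n - 2.1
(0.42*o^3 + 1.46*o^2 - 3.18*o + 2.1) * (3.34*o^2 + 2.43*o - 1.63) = 1.4028*o^5 + 5.897*o^4 - 7.758*o^3 - 3.0932*o^2 + 10.2864*o - 3.423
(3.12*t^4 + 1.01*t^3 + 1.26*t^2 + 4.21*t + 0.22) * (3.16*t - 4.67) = 9.8592*t^5 - 11.3788*t^4 - 0.7351*t^3 + 7.4194*t^2 - 18.9655*t - 1.0274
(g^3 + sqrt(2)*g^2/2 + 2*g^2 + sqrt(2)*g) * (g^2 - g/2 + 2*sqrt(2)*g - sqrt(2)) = g^5 + 3*g^4/2 + 5*sqrt(2)*g^4/2 + g^3 + 15*sqrt(2)*g^3/4 - 5*sqrt(2)*g^2/2 + 3*g^2 - 2*g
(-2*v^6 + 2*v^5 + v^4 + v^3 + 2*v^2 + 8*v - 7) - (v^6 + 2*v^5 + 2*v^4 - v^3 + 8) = -3*v^6 - v^4 + 2*v^3 + 2*v^2 + 8*v - 15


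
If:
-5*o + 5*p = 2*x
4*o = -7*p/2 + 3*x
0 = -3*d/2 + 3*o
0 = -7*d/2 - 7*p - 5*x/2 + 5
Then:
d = 320/1243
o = 160/1243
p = 460/1243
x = 750/1243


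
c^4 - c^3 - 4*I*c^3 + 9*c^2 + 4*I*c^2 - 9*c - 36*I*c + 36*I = (c - 1)*(c - 4*I)*(c - 3*I)*(c + 3*I)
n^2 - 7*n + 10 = (n - 5)*(n - 2)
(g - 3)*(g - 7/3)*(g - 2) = g^3 - 22*g^2/3 + 53*g/3 - 14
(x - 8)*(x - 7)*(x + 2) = x^3 - 13*x^2 + 26*x + 112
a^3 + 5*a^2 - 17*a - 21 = (a - 3)*(a + 1)*(a + 7)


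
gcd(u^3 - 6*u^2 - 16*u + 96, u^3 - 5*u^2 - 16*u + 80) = u^2 - 16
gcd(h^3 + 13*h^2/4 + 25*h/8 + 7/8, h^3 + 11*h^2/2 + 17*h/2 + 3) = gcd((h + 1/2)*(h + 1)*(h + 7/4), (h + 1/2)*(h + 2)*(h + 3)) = h + 1/2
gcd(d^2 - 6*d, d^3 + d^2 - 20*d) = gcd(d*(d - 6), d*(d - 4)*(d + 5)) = d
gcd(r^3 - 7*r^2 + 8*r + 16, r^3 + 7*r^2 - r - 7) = r + 1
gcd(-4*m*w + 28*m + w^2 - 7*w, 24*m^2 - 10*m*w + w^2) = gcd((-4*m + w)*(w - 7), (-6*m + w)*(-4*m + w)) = -4*m + w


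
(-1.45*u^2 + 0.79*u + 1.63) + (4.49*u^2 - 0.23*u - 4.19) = 3.04*u^2 + 0.56*u - 2.56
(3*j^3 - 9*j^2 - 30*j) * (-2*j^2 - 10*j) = -6*j^5 - 12*j^4 + 150*j^3 + 300*j^2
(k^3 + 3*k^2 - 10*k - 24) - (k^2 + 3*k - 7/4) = k^3 + 2*k^2 - 13*k - 89/4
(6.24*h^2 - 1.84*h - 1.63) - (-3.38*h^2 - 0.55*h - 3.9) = 9.62*h^2 - 1.29*h + 2.27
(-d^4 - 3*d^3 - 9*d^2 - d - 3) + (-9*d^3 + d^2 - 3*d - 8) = -d^4 - 12*d^3 - 8*d^2 - 4*d - 11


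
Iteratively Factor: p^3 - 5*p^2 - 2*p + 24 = (p - 4)*(p^2 - p - 6) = (p - 4)*(p + 2)*(p - 3)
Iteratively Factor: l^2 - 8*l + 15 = (l - 5)*(l - 3)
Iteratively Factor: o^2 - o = (o - 1)*(o)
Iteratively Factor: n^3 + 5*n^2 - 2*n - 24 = (n + 3)*(n^2 + 2*n - 8) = (n + 3)*(n + 4)*(n - 2)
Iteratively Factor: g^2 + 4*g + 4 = (g + 2)*(g + 2)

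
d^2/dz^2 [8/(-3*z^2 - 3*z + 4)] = 48*(3*z^2 + 3*z - 3*(2*z + 1)^2 - 4)/(3*z^2 + 3*z - 4)^3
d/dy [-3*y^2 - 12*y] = -6*y - 12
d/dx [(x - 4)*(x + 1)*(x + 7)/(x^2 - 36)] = (x^4 - 83*x^2 - 232*x + 900)/(x^4 - 72*x^2 + 1296)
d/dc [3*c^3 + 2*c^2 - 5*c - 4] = 9*c^2 + 4*c - 5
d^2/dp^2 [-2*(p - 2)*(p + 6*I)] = -4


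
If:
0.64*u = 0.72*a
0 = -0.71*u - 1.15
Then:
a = -1.44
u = -1.62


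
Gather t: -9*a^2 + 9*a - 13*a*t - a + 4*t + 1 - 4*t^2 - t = -9*a^2 + 8*a - 4*t^2 + t*(3 - 13*a) + 1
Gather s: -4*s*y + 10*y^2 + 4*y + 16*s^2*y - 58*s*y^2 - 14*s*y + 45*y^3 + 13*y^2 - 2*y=16*s^2*y + s*(-58*y^2 - 18*y) + 45*y^3 + 23*y^2 + 2*y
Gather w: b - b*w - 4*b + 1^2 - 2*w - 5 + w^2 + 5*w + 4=-3*b + w^2 + w*(3 - b)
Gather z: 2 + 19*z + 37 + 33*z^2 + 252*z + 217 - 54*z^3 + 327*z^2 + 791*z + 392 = -54*z^3 + 360*z^2 + 1062*z + 648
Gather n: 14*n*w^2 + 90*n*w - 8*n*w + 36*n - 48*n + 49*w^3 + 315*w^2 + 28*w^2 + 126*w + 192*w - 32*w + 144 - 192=n*(14*w^2 + 82*w - 12) + 49*w^3 + 343*w^2 + 286*w - 48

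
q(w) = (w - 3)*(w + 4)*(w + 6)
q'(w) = (w - 3)*(w + 4) + (w - 3)*(w + 6) + (w + 4)*(w + 6) = 3*w^2 + 14*w - 6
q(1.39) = -64.13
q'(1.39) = 19.26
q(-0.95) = -60.84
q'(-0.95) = -16.59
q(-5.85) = 2.46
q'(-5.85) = 14.77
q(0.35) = -73.20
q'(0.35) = -0.73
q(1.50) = -61.88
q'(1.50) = 21.75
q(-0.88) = -61.98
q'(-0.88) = -16.00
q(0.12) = -72.62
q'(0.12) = -4.28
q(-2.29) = -33.56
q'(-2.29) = -22.33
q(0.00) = -72.00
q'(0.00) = -6.00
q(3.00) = 0.00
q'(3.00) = 63.00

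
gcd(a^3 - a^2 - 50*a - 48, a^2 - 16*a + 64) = a - 8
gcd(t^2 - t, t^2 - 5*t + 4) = t - 1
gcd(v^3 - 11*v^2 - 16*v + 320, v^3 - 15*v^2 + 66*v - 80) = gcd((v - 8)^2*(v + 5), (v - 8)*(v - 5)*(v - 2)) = v - 8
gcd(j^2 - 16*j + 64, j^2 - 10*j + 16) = j - 8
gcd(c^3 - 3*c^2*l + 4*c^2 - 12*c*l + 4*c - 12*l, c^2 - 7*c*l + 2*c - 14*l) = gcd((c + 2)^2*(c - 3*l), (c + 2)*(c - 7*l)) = c + 2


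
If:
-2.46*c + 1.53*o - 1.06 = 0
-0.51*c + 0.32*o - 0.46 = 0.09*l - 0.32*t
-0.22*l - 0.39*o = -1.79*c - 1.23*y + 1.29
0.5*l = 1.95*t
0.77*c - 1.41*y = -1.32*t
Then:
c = 2.03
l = -28.83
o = 3.96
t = -7.39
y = -5.81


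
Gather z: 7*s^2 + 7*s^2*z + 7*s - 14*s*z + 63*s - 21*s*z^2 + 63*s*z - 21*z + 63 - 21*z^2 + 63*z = 7*s^2 + 70*s + z^2*(-21*s - 21) + z*(7*s^2 + 49*s + 42) + 63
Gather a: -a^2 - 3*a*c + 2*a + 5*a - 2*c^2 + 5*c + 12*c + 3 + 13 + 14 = -a^2 + a*(7 - 3*c) - 2*c^2 + 17*c + 30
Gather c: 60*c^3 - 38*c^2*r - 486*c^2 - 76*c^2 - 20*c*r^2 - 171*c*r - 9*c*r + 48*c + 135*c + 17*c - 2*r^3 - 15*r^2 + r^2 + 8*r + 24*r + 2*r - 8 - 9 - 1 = 60*c^3 + c^2*(-38*r - 562) + c*(-20*r^2 - 180*r + 200) - 2*r^3 - 14*r^2 + 34*r - 18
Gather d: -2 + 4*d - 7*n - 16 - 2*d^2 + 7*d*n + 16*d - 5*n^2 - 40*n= -2*d^2 + d*(7*n + 20) - 5*n^2 - 47*n - 18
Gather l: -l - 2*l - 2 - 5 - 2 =-3*l - 9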